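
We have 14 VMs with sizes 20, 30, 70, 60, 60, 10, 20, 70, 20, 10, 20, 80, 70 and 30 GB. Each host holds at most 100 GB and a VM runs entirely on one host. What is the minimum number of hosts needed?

6

Total = 80 + 70 + 70 + 70 + 60 + 60 + 30 + 30 + 20 + 20 + 20 + 20 + 10 + 10 = 570 GB.
Lower bound: ⌈570/100⌉ = 6 hosts.
A packing using 6 hosts:
  host 1: 80 + 20 = 100
  host 2: 70 + 30 = 100
  host 3: 70 + 30 = 100
  host 4: 70 + 20 + 10 = 100
  host 5: 60 + 20 + 20 = 100
  host 6: 60 + 10 = 70
This matches the lower bound, so 6 is optimal.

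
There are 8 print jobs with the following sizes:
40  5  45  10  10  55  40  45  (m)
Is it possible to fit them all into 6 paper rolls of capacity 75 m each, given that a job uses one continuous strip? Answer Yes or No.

A valid assignment using 5 paper rolls:
  roll 1: 55 + 10 + 10 = 75
  roll 2: 45 + 5 = 50
  roll 3: 45 = 45
  roll 4: 40 = 40
  roll 5: 40 = 40
That uses only 5 ≤ 6, so 6 paper rolls are enough.

Yes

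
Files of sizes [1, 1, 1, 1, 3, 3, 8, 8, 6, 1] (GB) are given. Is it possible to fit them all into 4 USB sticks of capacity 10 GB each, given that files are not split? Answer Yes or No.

Yes

A valid assignment using 4 USB sticks:
  USB stick 1: 8 + 1 + 1 = 10
  USB stick 2: 8 + 1 + 1 = 10
  USB stick 3: 6 + 3 + 1 = 10
  USB stick 4: 3 = 3
Every load is within 10 GB, so 4 USB sticks suffice.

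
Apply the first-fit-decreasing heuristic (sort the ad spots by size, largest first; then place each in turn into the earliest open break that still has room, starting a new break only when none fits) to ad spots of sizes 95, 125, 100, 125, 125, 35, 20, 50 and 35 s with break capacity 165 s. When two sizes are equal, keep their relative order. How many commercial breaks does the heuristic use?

5

Sorted descending: 125, 125, 125, 100, 95, 50, 35, 35, 20.
  125 → break 1 (new)  [load 125/165]
  125 → break 2 (new)  [load 125/165]
  125 → break 3 (new)  [load 125/165]
  100 → break 4 (new)  [load 100/165]
  95 → break 5 (new)  [load 95/165]
  50 → break 4  [load 150/165]
  35 → break 1  [load 160/165]
  35 → break 2  [load 160/165]
  20 → break 3  [load 145/165]
5 commercial breaks opened.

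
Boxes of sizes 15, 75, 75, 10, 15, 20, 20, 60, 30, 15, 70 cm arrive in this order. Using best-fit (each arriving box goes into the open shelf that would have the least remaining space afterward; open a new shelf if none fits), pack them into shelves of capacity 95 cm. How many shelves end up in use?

5

  15 → shelf 1 (new)  [load 15/95]
  75 → shelf 1  [load 90/95]
  75 → shelf 2 (new)  [load 75/95]
  10 → shelf 2  [load 85/95]
  15 → shelf 3 (new)  [load 15/95]
  20 → shelf 3  [load 35/95]
  20 → shelf 3  [load 55/95]
  60 → shelf 4 (new)  [load 60/95]
  30 → shelf 4  [load 90/95]
  15 → shelf 3  [load 70/95]
  70 → shelf 5 (new)  [load 70/95]
5 shelves opened.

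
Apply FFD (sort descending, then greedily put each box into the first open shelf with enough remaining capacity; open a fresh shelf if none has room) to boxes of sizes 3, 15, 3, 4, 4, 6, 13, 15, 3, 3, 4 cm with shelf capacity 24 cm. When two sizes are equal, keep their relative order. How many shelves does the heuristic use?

4

Sorted descending: 15, 15, 13, 6, 4, 4, 4, 3, 3, 3, 3.
  15 → shelf 1 (new)  [load 15/24]
  15 → shelf 2 (new)  [load 15/24]
  13 → shelf 3 (new)  [load 13/24]
  6 → shelf 1  [load 21/24]
  4 → shelf 2  [load 19/24]
  4 → shelf 2  [load 23/24]
  4 → shelf 3  [load 17/24]
  3 → shelf 1  [load 24/24]
  3 → shelf 3  [load 20/24]
  3 → shelf 3  [load 23/24]
  3 → shelf 4 (new)  [load 3/24]
4 shelves opened.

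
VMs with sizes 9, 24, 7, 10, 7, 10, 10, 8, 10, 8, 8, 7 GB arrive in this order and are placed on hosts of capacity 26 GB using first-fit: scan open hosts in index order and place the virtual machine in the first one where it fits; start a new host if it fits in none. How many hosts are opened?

5

  9 → host 1 (new)  [load 9/26]
  24 → host 2 (new)  [load 24/26]
  7 → host 1  [load 16/26]
  10 → host 1  [load 26/26]
  7 → host 3 (new)  [load 7/26]
  10 → host 3  [load 17/26]
  10 → host 4 (new)  [load 10/26]
  8 → host 3  [load 25/26]
  10 → host 4  [load 20/26]
  8 → host 5 (new)  [load 8/26]
  8 → host 5  [load 16/26]
  7 → host 5  [load 23/26]
5 hosts opened.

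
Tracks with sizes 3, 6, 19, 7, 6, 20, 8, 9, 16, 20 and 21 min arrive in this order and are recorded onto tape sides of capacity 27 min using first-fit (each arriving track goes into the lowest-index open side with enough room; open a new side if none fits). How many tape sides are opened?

6

  3 → side 1 (new)  [load 3/27]
  6 → side 1  [load 9/27]
  19 → side 2 (new)  [load 19/27]
  7 → side 1  [load 16/27]
  6 → side 1  [load 22/27]
  20 → side 3 (new)  [load 20/27]
  8 → side 2  [load 27/27]
  9 → side 4 (new)  [load 9/27]
  16 → side 4  [load 25/27]
  20 → side 5 (new)  [load 20/27]
  21 → side 6 (new)  [load 21/27]
6 tape sides opened.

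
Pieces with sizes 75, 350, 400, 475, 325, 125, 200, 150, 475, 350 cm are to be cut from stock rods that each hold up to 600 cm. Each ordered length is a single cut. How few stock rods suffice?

6

Total = 475 + 475 + 400 + 350 + 350 + 325 + 200 + 150 + 125 + 75 = 2925 cm.
Lower bound: ⌈2925/600⌉ = 5 stock rods.
Also, 6 pieces each exceed 300 cm, and no two of those can share a stock rod, so at least 6 stock rods are needed.
A packing using 6 stock rods:
  stock rod 1: 475 + 125 = 600
  stock rod 2: 475 + 75 = 550
  stock rod 3: 400 + 200 = 600
  stock rod 4: 350 + 150 = 500
  stock rod 5: 350 = 350
  stock rod 6: 325 = 325
This matches the lower bound, so 6 is optimal.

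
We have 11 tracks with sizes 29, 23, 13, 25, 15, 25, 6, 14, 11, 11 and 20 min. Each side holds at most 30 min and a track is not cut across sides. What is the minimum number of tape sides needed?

8

Total = 29 + 25 + 25 + 23 + 20 + 15 + 14 + 13 + 11 + 11 + 6 = 192 min.
Lower bound: ⌈192/30⌉ = 7 tape sides.
A packing using 8 tape sides:
  side 1: 29 = 29
  side 2: 25 = 25
  side 3: 25 = 25
  side 4: 23 + 6 = 29
  side 5: 20 = 20
  side 6: 15 + 14 = 29
  side 7: 13 + 11 = 24
  side 8: 11 = 11
No arrangement into 7 tape sides stays within capacity, so 8 is optimal.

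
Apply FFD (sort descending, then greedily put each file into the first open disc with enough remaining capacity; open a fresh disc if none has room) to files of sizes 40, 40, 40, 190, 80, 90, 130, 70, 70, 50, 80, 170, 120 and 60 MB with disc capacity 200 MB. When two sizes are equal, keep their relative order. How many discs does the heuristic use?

7

Sorted descending: 190, 170, 130, 120, 90, 80, 80, 70, 70, 60, 50, 40, 40, 40.
  190 → disc 1 (new)  [load 190/200]
  170 → disc 2 (new)  [load 170/200]
  130 → disc 3 (new)  [load 130/200]
  120 → disc 4 (new)  [load 120/200]
  90 → disc 5 (new)  [load 90/200]
  80 → disc 4  [load 200/200]
  80 → disc 5  [load 170/200]
  70 → disc 3  [load 200/200]
  70 → disc 6 (new)  [load 70/200]
  60 → disc 6  [load 130/200]
  50 → disc 6  [load 180/200]
  40 → disc 7 (new)  [load 40/200]
  40 → disc 7  [load 80/200]
  40 → disc 7  [load 120/200]
7 discs opened.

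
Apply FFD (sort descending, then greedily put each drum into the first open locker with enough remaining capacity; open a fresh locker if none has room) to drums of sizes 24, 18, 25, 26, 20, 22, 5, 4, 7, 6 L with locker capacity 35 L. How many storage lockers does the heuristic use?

6

Sorted descending: 26, 25, 24, 22, 20, 18, 7, 6, 5, 4.
  26 → locker 1 (new)  [load 26/35]
  25 → locker 2 (new)  [load 25/35]
  24 → locker 3 (new)  [load 24/35]
  22 → locker 4 (new)  [load 22/35]
  20 → locker 5 (new)  [load 20/35]
  18 → locker 6 (new)  [load 18/35]
  7 → locker 1  [load 33/35]
  6 → locker 2  [load 31/35]
  5 → locker 3  [load 29/35]
  4 → locker 2  [load 35/35]
6 storage lockers opened.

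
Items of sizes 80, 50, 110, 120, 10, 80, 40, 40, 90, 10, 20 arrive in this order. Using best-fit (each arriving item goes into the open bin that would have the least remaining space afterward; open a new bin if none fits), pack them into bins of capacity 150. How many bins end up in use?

5

  80 → bin 1 (new)  [load 80/150]
  50 → bin 1  [load 130/150]
  110 → bin 2 (new)  [load 110/150]
  120 → bin 3 (new)  [load 120/150]
  10 → bin 1  [load 140/150]
  80 → bin 4 (new)  [load 80/150]
  40 → bin 2  [load 150/150]
  40 → bin 4  [load 120/150]
  90 → bin 5 (new)  [load 90/150]
  10 → bin 1  [load 150/150]
  20 → bin 3  [load 140/150]
5 bins opened.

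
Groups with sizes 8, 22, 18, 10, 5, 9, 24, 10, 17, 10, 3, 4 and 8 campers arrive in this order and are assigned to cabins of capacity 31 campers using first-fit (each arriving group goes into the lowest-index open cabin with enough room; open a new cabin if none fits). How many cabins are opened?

6

  8 → cabin 1 (new)  [load 8/31]
  22 → cabin 1  [load 30/31]
  18 → cabin 2 (new)  [load 18/31]
  10 → cabin 2  [load 28/31]
  5 → cabin 3 (new)  [load 5/31]
  9 → cabin 3  [load 14/31]
  24 → cabin 4 (new)  [load 24/31]
  10 → cabin 3  [load 24/31]
  17 → cabin 5 (new)  [load 17/31]
  10 → cabin 5  [load 27/31]
  3 → cabin 2  [load 31/31]
  4 → cabin 3  [load 28/31]
  8 → cabin 6 (new)  [load 8/31]
6 cabins opened.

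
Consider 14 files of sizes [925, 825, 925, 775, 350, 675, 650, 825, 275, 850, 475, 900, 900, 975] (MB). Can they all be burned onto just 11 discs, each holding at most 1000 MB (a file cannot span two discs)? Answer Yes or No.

No

Total = 10325 MB; ⌈10325/1000⌉ = 11.
The bound of 11 does not rule out 11, but exhaustive search shows no assignment into 11 discs of capacity 1000 MB exists — the minimum is 12.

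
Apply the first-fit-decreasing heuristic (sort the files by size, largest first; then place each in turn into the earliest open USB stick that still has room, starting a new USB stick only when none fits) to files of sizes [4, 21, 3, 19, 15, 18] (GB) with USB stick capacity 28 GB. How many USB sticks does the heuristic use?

Sorted descending: 21, 19, 18, 15, 4, 3.
  21 → USB stick 1 (new)  [load 21/28]
  19 → USB stick 2 (new)  [load 19/28]
  18 → USB stick 3 (new)  [load 18/28]
  15 → USB stick 4 (new)  [load 15/28]
  4 → USB stick 1  [load 25/28]
  3 → USB stick 1  [load 28/28]
4 USB sticks opened.

4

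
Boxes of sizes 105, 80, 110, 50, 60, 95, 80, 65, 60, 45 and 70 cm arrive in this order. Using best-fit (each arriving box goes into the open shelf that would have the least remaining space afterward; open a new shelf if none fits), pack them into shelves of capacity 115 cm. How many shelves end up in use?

9

  105 → shelf 1 (new)  [load 105/115]
  80 → shelf 2 (new)  [load 80/115]
  110 → shelf 3 (new)  [load 110/115]
  50 → shelf 4 (new)  [load 50/115]
  60 → shelf 4  [load 110/115]
  95 → shelf 5 (new)  [load 95/115]
  80 → shelf 6 (new)  [load 80/115]
  65 → shelf 7 (new)  [load 65/115]
  60 → shelf 8 (new)  [load 60/115]
  45 → shelf 7  [load 110/115]
  70 → shelf 9 (new)  [load 70/115]
9 shelves opened.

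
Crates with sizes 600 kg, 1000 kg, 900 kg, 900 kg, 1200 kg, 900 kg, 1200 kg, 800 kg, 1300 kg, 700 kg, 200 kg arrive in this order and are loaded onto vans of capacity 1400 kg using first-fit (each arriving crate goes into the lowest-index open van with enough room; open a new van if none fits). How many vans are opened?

9

  600 → van 1 (new)  [load 600/1400]
  1000 → van 2 (new)  [load 1000/1400]
  900 → van 3 (new)  [load 900/1400]
  900 → van 4 (new)  [load 900/1400]
  1200 → van 5 (new)  [load 1200/1400]
  900 → van 6 (new)  [load 900/1400]
  1200 → van 7 (new)  [load 1200/1400]
  800 → van 1  [load 1400/1400]
  1300 → van 8 (new)  [load 1300/1400]
  700 → van 9 (new)  [load 700/1400]
  200 → van 2  [load 1200/1400]
9 vans opened.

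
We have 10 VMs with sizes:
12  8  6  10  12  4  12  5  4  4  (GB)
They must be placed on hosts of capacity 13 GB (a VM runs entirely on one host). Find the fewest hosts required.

7

Total = 12 + 12 + 12 + 10 + 8 + 6 + 5 + 4 + 4 + 4 = 77 GB.
Lower bound: ⌈77/13⌉ = 6 hosts.
A packing using 7 hosts:
  host 1: 12 = 12
  host 2: 12 = 12
  host 3: 12 = 12
  host 4: 10 = 10
  host 5: 8 + 5 = 13
  host 6: 6 + 4 = 10
  host 7: 4 + 4 = 8
No arrangement into 6 hosts stays within capacity, so 7 is optimal.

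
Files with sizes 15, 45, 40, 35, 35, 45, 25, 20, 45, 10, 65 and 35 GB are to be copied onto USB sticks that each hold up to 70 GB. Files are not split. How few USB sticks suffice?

Total = 65 + 45 + 45 + 45 + 40 + 35 + 35 + 35 + 25 + 20 + 15 + 10 = 415 GB.
Lower bound: ⌈415/70⌉ = 6 USB sticks.
A packing using 7 USB sticks:
  USB stick 1: 65 = 65
  USB stick 2: 45 + 25 = 70
  USB stick 3: 45 + 20 = 65
  USB stick 4: 45 + 15 + 10 = 70
  USB stick 5: 40 = 40
  USB stick 6: 35 + 35 = 70
  USB stick 7: 35 = 35
No arrangement into 6 USB sticks stays within capacity, so 7 is optimal.

7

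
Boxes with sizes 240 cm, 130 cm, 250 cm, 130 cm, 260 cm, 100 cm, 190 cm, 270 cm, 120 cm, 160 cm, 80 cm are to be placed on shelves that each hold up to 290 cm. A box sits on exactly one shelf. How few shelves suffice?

8

Total = 270 + 260 + 250 + 240 + 190 + 160 + 130 + 130 + 120 + 100 + 80 = 1930 cm.
Lower bound: ⌈1930/290⌉ = 7 shelves.
A packing using 8 shelves:
  shelf 1: 270 = 270
  shelf 2: 260 = 260
  shelf 3: 250 = 250
  shelf 4: 240 = 240
  shelf 5: 190 + 100 = 290
  shelf 6: 160 + 130 = 290
  shelf 7: 130 + 120 = 250
  shelf 8: 80 = 80
No arrangement into 7 shelves stays within capacity, so 8 is optimal.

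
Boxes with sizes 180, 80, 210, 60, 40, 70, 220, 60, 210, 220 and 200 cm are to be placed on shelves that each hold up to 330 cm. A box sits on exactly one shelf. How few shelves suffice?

Total = 220 + 220 + 210 + 210 + 200 + 180 + 80 + 70 + 60 + 60 + 40 = 1550 cm.
Lower bound: ⌈1550/330⌉ = 5 shelves.
Also, 6 boxes each exceed 165 cm, and no two of those can share a shelf, so at least 6 shelves are needed.
A packing using 6 shelves:
  shelf 1: 220 + 80 = 300
  shelf 2: 220 + 70 + 40 = 330
  shelf 3: 210 + 60 + 60 = 330
  shelf 4: 210 = 210
  shelf 5: 200 = 200
  shelf 6: 180 = 180
This matches the lower bound, so 6 is optimal.

6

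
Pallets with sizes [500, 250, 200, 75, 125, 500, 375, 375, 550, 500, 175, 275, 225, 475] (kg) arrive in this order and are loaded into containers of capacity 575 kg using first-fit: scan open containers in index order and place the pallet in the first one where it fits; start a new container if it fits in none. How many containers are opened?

9

  500 → container 1 (new)  [load 500/575]
  250 → container 2 (new)  [load 250/575]
  200 → container 2  [load 450/575]
  75 → container 1  [load 575/575]
  125 → container 2  [load 575/575]
  500 → container 3 (new)  [load 500/575]
  375 → container 4 (new)  [load 375/575]
  375 → container 5 (new)  [load 375/575]
  550 → container 6 (new)  [load 550/575]
  500 → container 7 (new)  [load 500/575]
  175 → container 4  [load 550/575]
  275 → container 8 (new)  [load 275/575]
  225 → container 8  [load 500/575]
  475 → container 9 (new)  [load 475/575]
9 containers opened.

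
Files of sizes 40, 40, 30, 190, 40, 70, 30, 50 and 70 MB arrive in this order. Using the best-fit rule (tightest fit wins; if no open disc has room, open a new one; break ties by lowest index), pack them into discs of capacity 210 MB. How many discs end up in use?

3

  40 → disc 1 (new)  [load 40/210]
  40 → disc 1  [load 80/210]
  30 → disc 1  [load 110/210]
  190 → disc 2 (new)  [load 190/210]
  40 → disc 1  [load 150/210]
  70 → disc 3 (new)  [load 70/210]
  30 → disc 1  [load 180/210]
  50 → disc 3  [load 120/210]
  70 → disc 3  [load 190/210]
3 discs opened.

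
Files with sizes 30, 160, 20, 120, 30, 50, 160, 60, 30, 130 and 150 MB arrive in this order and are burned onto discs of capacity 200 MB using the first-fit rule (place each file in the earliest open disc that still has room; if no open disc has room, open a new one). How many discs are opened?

6

  30 → disc 1 (new)  [load 30/200]
  160 → disc 1  [load 190/200]
  20 → disc 2 (new)  [load 20/200]
  120 → disc 2  [load 140/200]
  30 → disc 2  [load 170/200]
  50 → disc 3 (new)  [load 50/200]
  160 → disc 4 (new)  [load 160/200]
  60 → disc 3  [load 110/200]
  30 → disc 2  [load 200/200]
  130 → disc 5 (new)  [load 130/200]
  150 → disc 6 (new)  [load 150/200]
6 discs opened.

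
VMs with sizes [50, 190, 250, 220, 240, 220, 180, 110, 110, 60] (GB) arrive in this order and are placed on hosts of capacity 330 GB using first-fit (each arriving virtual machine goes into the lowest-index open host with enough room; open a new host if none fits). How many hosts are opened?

  50 → host 1 (new)  [load 50/330]
  190 → host 1  [load 240/330]
  250 → host 2 (new)  [load 250/330]
  220 → host 3 (new)  [load 220/330]
  240 → host 4 (new)  [load 240/330]
  220 → host 5 (new)  [load 220/330]
  180 → host 6 (new)  [load 180/330]
  110 → host 3  [load 330/330]
  110 → host 5  [load 330/330]
  60 → host 1  [load 300/330]
6 hosts opened.

6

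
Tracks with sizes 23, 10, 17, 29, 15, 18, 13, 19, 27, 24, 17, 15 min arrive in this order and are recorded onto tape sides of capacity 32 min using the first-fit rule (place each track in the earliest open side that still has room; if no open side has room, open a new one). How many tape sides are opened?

9

  23 → side 1 (new)  [load 23/32]
  10 → side 2 (new)  [load 10/32]
  17 → side 2  [load 27/32]
  29 → side 3 (new)  [load 29/32]
  15 → side 4 (new)  [load 15/32]
  18 → side 5 (new)  [load 18/32]
  13 → side 4  [load 28/32]
  19 → side 6 (new)  [load 19/32]
  27 → side 7 (new)  [load 27/32]
  24 → side 8 (new)  [load 24/32]
  17 → side 9 (new)  [load 17/32]
  15 → side 9  [load 32/32]
9 tape sides opened.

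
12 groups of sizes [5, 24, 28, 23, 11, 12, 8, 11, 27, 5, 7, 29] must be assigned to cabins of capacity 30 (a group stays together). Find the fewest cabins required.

Total = 29 + 28 + 27 + 24 + 23 + 12 + 11 + 11 + 8 + 7 + 5 + 5 = 190.
Lower bound: ⌈190/30⌉ = 7 cabins.
A packing using 7 cabins:
  cabin 1: 29 = 29
  cabin 2: 28 = 28
  cabin 3: 27 = 27
  cabin 4: 24 + 5 = 29
  cabin 5: 23 + 7 = 30
  cabin 6: 12 + 11 + 5 = 28
  cabin 7: 11 + 8 = 19
This matches the lower bound, so 7 is optimal.

7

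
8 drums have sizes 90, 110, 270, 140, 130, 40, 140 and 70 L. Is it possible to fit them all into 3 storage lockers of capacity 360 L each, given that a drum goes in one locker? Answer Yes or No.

A valid assignment using 3 storage lockers:
  locker 1: 270 + 90 = 360
  locker 2: 140 + 140 + 70 = 350
  locker 3: 130 + 110 + 40 = 280
Every load is within 360 L, so 3 storage lockers suffice.

Yes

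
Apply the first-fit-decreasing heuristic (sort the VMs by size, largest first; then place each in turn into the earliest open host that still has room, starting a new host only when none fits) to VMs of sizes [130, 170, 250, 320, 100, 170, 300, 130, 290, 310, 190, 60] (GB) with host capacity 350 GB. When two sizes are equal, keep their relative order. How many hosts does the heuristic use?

8

Sorted descending: 320, 310, 300, 290, 250, 190, 170, 170, 130, 130, 100, 60.
  320 → host 1 (new)  [load 320/350]
  310 → host 2 (new)  [load 310/350]
  300 → host 3 (new)  [load 300/350]
  290 → host 4 (new)  [load 290/350]
  250 → host 5 (new)  [load 250/350]
  190 → host 6 (new)  [load 190/350]
  170 → host 7 (new)  [load 170/350]
  170 → host 7  [load 340/350]
  130 → host 6  [load 320/350]
  130 → host 8 (new)  [load 130/350]
  100 → host 5  [load 350/350]
  60 → host 4  [load 350/350]
8 hosts opened.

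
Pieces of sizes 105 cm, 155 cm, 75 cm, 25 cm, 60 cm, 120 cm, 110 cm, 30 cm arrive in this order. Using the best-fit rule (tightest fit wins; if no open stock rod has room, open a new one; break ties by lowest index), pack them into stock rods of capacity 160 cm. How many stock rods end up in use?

  105 → stock rod 1 (new)  [load 105/160]
  155 → stock rod 2 (new)  [load 155/160]
  75 → stock rod 3 (new)  [load 75/160]
  25 → stock rod 1  [load 130/160]
  60 → stock rod 3  [load 135/160]
  120 → stock rod 4 (new)  [load 120/160]
  110 → stock rod 5 (new)  [load 110/160]
  30 → stock rod 1  [load 160/160]
5 stock rods opened.

5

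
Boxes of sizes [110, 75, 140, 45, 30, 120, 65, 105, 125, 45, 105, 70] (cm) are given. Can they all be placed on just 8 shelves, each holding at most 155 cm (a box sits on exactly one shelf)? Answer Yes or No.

A valid assignment using 8 shelves:
  shelf 1: 140 = 140
  shelf 2: 125 + 30 = 155
  shelf 3: 120 = 120
  shelf 4: 110 + 45 = 155
  shelf 5: 105 + 45 = 150
  shelf 6: 105 = 105
  shelf 7: 75 + 70 = 145
  shelf 8: 65 = 65
Every load is within 155 cm, so 8 shelves suffice.

Yes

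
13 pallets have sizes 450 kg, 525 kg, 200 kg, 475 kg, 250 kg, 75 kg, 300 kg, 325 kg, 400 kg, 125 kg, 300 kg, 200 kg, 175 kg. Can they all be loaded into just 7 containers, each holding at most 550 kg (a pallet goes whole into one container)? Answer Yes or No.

No

Total = 3800 kg; ⌈3800/550⌉ = 7.
The bound of 7 does not rule out 7, but exhaustive search shows no assignment into 7 containers of capacity 550 kg exists — the minimum is 8.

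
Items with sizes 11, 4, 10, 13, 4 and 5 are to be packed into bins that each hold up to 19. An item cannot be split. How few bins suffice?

Total = 13 + 11 + 10 + 5 + 4 + 4 = 47.
Lower bound: ⌈47/19⌉ = 3 bins.
A packing using 3 bins:
  bin 1: 13 + 5 = 18
  bin 2: 11 + 4 + 4 = 19
  bin 3: 10 = 10
This matches the lower bound, so 3 is optimal.

3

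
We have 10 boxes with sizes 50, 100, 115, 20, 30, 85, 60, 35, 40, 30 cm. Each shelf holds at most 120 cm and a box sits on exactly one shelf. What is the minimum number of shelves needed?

Total = 115 + 100 + 85 + 60 + 50 + 40 + 35 + 30 + 30 + 20 = 565 cm.
Lower bound: ⌈565/120⌉ = 5 shelves.
A packing using 5 shelves:
  shelf 1: 115 = 115
  shelf 2: 100 + 20 = 120
  shelf 3: 85 + 35 = 120
  shelf 4: 60 + 50 = 110
  shelf 5: 40 + 30 + 30 = 100
This matches the lower bound, so 5 is optimal.

5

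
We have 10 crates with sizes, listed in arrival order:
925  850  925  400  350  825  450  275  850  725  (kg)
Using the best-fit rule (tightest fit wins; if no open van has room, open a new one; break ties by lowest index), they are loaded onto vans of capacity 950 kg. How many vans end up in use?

  925 → van 1 (new)  [load 925/950]
  850 → van 2 (new)  [load 850/950]
  925 → van 3 (new)  [load 925/950]
  400 → van 4 (new)  [load 400/950]
  350 → van 4  [load 750/950]
  825 → van 5 (new)  [load 825/950]
  450 → van 6 (new)  [load 450/950]
  275 → van 6  [load 725/950]
  850 → van 7 (new)  [load 850/950]
  725 → van 8 (new)  [load 725/950]
8 vans opened.

8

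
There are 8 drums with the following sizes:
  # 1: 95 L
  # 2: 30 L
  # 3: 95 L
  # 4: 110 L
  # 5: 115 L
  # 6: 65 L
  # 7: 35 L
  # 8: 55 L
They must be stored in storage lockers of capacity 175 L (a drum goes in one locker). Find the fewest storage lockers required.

Total = 115 + 110 + 95 + 95 + 65 + 55 + 35 + 30 = 600 L.
Lower bound: ⌈600/175⌉ = 4 storage lockers.
A packing using 4 storage lockers:
  locker 1: 115 + 55 = 170
  locker 2: 110 + 65 = 175
  locker 3: 95 + 35 + 30 = 160
  locker 4: 95 = 95
This matches the lower bound, so 4 is optimal.

4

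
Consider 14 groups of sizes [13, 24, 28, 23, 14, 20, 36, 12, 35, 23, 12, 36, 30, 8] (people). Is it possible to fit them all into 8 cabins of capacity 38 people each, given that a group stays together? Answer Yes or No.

Total = 314 people; ⌈314/38⌉ = 9.
At least 9 cabins are required, but only 8 are allowed.

No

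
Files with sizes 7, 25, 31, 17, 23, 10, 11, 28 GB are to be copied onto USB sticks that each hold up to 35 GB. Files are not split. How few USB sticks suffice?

5

Total = 31 + 28 + 25 + 23 + 17 + 11 + 10 + 7 = 152 GB.
Lower bound: ⌈152/35⌉ = 5 USB sticks.
A packing using 5 USB sticks:
  USB stick 1: 31 = 31
  USB stick 2: 28 + 7 = 35
  USB stick 3: 25 + 10 = 35
  USB stick 4: 23 + 11 = 34
  USB stick 5: 17 = 17
This matches the lower bound, so 5 is optimal.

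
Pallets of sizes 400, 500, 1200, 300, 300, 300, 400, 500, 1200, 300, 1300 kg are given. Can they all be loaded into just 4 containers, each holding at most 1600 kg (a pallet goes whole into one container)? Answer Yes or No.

No

Total = 6700 kg; ⌈6700/1600⌉ = 5.
At least 5 containers are required, but only 4 are allowed.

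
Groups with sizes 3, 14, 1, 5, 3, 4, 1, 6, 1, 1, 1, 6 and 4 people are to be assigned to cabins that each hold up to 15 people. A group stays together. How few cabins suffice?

Total = 14 + 6 + 6 + 5 + 4 + 4 + 3 + 3 + 1 + 1 + 1 + 1 + 1 = 50 people.
Lower bound: ⌈50/15⌉ = 4 cabins.
A packing using 4 cabins:
  cabin 1: 14 + 1 = 15
  cabin 2: 6 + 6 + 3 = 15
  cabin 3: 5 + 4 + 4 + 1 + 1 = 15
  cabin 4: 3 + 1 + 1 = 5
This matches the lower bound, so 4 is optimal.

4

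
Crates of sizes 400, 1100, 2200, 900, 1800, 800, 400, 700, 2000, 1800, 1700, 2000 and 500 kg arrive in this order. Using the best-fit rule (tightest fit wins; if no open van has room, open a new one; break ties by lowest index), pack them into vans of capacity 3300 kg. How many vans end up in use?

7

  400 → van 1 (new)  [load 400/3300]
  1100 → van 1  [load 1500/3300]
  2200 → van 2 (new)  [load 2200/3300]
  900 → van 2  [load 3100/3300]
  1800 → van 1  [load 3300/3300]
  800 → van 3 (new)  [load 800/3300]
  400 → van 3  [load 1200/3300]
  700 → van 3  [load 1900/3300]
  2000 → van 4 (new)  [load 2000/3300]
  1800 → van 5 (new)  [load 1800/3300]
  1700 → van 6 (new)  [load 1700/3300]
  2000 → van 7 (new)  [load 2000/3300]
  500 → van 4  [load 2500/3300]
7 vans opened.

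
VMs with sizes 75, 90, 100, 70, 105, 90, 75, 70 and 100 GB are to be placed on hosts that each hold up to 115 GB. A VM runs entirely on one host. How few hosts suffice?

9

Total = 105 + 100 + 100 + 90 + 90 + 75 + 75 + 70 + 70 = 775 GB.
Lower bound: ⌈775/115⌉ = 7 hosts.
Also, 9 VMs each exceed 115/2 GB, and no two of those can share a host, so at least 9 hosts are needed.
A packing using 9 hosts:
  host 1: 105 = 105
  host 2: 100 = 100
  host 3: 100 = 100
  host 4: 90 = 90
  host 5: 90 = 90
  host 6: 75 = 75
  host 7: 75 = 75
  host 8: 70 = 70
  host 9: 70 = 70
This matches the lower bound, so 9 is optimal.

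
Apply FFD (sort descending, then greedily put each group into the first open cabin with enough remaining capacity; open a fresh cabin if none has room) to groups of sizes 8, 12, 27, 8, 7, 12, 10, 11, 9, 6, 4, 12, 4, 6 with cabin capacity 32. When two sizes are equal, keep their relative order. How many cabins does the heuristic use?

5

Sorted descending: 27, 12, 12, 12, 11, 10, 9, 8, 8, 7, 6, 6, 4, 4.
  27 → cabin 1 (new)  [load 27/32]
  12 → cabin 2 (new)  [load 12/32]
  12 → cabin 2  [load 24/32]
  12 → cabin 3 (new)  [load 12/32]
  11 → cabin 3  [load 23/32]
  10 → cabin 4 (new)  [load 10/32]
  9 → cabin 3  [load 32/32]
  8 → cabin 2  [load 32/32]
  8 → cabin 4  [load 18/32]
  7 → cabin 4  [load 25/32]
  6 → cabin 4  [load 31/32]
  6 → cabin 5 (new)  [load 6/32]
  4 → cabin 1  [load 31/32]
  4 → cabin 5  [load 10/32]
5 cabins opened.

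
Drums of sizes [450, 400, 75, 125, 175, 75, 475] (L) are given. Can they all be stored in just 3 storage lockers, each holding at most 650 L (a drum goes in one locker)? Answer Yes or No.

A valid assignment using 3 storage lockers:
  locker 1: 475 + 175 = 650
  locker 2: 450 + 125 + 75 = 650
  locker 3: 400 + 75 = 475
Every load is within 650 L, so 3 storage lockers suffice.

Yes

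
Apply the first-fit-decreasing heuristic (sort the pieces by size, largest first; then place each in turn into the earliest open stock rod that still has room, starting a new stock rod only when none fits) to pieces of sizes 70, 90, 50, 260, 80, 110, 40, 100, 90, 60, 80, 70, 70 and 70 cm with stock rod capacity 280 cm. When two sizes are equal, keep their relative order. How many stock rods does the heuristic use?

5

Sorted descending: 260, 110, 100, 90, 90, 80, 80, 70, 70, 70, 70, 60, 50, 40.
  260 → stock rod 1 (new)  [load 260/280]
  110 → stock rod 2 (new)  [load 110/280]
  100 → stock rod 2  [load 210/280]
  90 → stock rod 3 (new)  [load 90/280]
  90 → stock rod 3  [load 180/280]
  80 → stock rod 3  [load 260/280]
  80 → stock rod 4 (new)  [load 80/280]
  70 → stock rod 2  [load 280/280]
  70 → stock rod 4  [load 150/280]
  70 → stock rod 4  [load 220/280]
  70 → stock rod 5 (new)  [load 70/280]
  60 → stock rod 4  [load 280/280]
  50 → stock rod 5  [load 120/280]
  40 → stock rod 5  [load 160/280]
5 stock rods opened.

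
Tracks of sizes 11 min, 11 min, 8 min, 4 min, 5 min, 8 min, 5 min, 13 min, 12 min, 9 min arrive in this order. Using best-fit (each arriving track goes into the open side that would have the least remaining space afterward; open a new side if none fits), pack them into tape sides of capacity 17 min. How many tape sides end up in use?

  11 → side 1 (new)  [load 11/17]
  11 → side 2 (new)  [load 11/17]
  8 → side 3 (new)  [load 8/17]
  4 → side 1  [load 15/17]
  5 → side 2  [load 16/17]
  8 → side 3  [load 16/17]
  5 → side 4 (new)  [load 5/17]
  13 → side 5 (new)  [load 13/17]
  12 → side 4  [load 17/17]
  9 → side 6 (new)  [load 9/17]
6 tape sides opened.

6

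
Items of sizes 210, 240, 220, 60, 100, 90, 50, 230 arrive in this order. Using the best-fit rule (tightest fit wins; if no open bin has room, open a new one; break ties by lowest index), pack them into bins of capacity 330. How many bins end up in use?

  210 → bin 1 (new)  [load 210/330]
  240 → bin 2 (new)  [load 240/330]
  220 → bin 3 (new)  [load 220/330]
  60 → bin 2  [load 300/330]
  100 → bin 3  [load 320/330]
  90 → bin 1  [load 300/330]
  50 → bin 4 (new)  [load 50/330]
  230 → bin 4  [load 280/330]
4 bins opened.

4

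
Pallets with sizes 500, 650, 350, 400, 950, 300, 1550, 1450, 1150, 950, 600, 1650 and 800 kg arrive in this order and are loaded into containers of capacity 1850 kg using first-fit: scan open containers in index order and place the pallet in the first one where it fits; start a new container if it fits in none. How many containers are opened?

  500 → container 1 (new)  [load 500/1850]
  650 → container 1  [load 1150/1850]
  350 → container 1  [load 1500/1850]
  400 → container 2 (new)  [load 400/1850]
  950 → container 2  [load 1350/1850]
  300 → container 1  [load 1800/1850]
  1550 → container 3 (new)  [load 1550/1850]
  1450 → container 4 (new)  [load 1450/1850]
  1150 → container 5 (new)  [load 1150/1850]
  950 → container 6 (new)  [load 950/1850]
  600 → container 5  [load 1750/1850]
  1650 → container 7 (new)  [load 1650/1850]
  800 → container 6  [load 1750/1850]
7 containers opened.

7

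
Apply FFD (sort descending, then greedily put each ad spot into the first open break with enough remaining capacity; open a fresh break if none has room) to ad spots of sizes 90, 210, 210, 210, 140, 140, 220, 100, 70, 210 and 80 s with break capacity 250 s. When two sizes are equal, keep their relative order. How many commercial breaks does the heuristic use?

8

Sorted descending: 220, 210, 210, 210, 210, 140, 140, 100, 90, 80, 70.
  220 → break 1 (new)  [load 220/250]
  210 → break 2 (new)  [load 210/250]
  210 → break 3 (new)  [load 210/250]
  210 → break 4 (new)  [load 210/250]
  210 → break 5 (new)  [load 210/250]
  140 → break 6 (new)  [load 140/250]
  140 → break 7 (new)  [load 140/250]
  100 → break 6  [load 240/250]
  90 → break 7  [load 230/250]
  80 → break 8 (new)  [load 80/250]
  70 → break 8  [load 150/250]
8 commercial breaks opened.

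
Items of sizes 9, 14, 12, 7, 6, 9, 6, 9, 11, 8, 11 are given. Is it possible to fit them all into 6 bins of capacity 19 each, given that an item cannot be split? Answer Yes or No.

A valid assignment using 6 bins:
  bin 1: 14 = 14
  bin 2: 12 + 7 = 19
  bin 3: 11 + 8 = 19
  bin 4: 11 + 6 = 17
  bin 5: 9 + 9 = 18
  bin 6: 9 + 6 = 15
Every load is within 19, so 6 bins suffice.

Yes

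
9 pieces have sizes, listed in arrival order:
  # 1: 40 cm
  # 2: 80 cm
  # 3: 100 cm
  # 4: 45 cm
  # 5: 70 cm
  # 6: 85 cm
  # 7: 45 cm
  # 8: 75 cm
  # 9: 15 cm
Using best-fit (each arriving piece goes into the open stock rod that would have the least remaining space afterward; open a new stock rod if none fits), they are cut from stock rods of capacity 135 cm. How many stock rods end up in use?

5

  40 → stock rod 1 (new)  [load 40/135]
  80 → stock rod 1  [load 120/135]
  100 → stock rod 2 (new)  [load 100/135]
  45 → stock rod 3 (new)  [load 45/135]
  70 → stock rod 3  [load 115/135]
  85 → stock rod 4 (new)  [load 85/135]
  45 → stock rod 4  [load 130/135]
  75 → stock rod 5 (new)  [load 75/135]
  15 → stock rod 1  [load 135/135]
5 stock rods opened.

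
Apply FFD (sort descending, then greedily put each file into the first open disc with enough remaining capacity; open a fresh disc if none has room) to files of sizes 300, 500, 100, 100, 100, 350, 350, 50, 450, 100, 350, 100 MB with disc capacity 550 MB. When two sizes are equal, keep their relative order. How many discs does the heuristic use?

6

Sorted descending: 500, 450, 350, 350, 350, 300, 100, 100, 100, 100, 100, 50.
  500 → disc 1 (new)  [load 500/550]
  450 → disc 2 (new)  [load 450/550]
  350 → disc 3 (new)  [load 350/550]
  350 → disc 4 (new)  [load 350/550]
  350 → disc 5 (new)  [load 350/550]
  300 → disc 6 (new)  [load 300/550]
  100 → disc 2  [load 550/550]
  100 → disc 3  [load 450/550]
  100 → disc 3  [load 550/550]
  100 → disc 4  [load 450/550]
  100 → disc 4  [load 550/550]
  50 → disc 1  [load 550/550]
6 discs opened.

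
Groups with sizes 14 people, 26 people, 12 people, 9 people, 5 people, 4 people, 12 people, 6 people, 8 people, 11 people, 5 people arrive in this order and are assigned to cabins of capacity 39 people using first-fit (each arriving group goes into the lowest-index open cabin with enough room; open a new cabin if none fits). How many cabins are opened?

3

  14 → cabin 1 (new)  [load 14/39]
  26 → cabin 2 (new)  [load 26/39]
  12 → cabin 1  [load 26/39]
  9 → cabin 1  [load 35/39]
  5 → cabin 2  [load 31/39]
  4 → cabin 1  [load 39/39]
  12 → cabin 3 (new)  [load 12/39]
  6 → cabin 2  [load 37/39]
  8 → cabin 3  [load 20/39]
  11 → cabin 3  [load 31/39]
  5 → cabin 3  [load 36/39]
3 cabins opened.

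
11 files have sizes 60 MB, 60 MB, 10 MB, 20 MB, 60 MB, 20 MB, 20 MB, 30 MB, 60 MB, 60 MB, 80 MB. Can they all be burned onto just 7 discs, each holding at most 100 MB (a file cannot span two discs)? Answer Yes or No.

A valid assignment using 6 discs:
  disc 1: 80 + 20 = 100
  disc 2: 60 + 30 + 10 = 100
  disc 3: 60 + 20 + 20 = 100
  disc 4: 60 = 60
  disc 5: 60 = 60
  disc 6: 60 = 60
That uses only 6 ≤ 7, so 7 discs are enough.

Yes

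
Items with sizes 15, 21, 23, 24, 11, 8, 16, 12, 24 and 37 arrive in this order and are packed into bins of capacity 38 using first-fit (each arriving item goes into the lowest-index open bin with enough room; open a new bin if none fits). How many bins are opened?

  15 → bin 1 (new)  [load 15/38]
  21 → bin 1  [load 36/38]
  23 → bin 2 (new)  [load 23/38]
  24 → bin 3 (new)  [load 24/38]
  11 → bin 2  [load 34/38]
  8 → bin 3  [load 32/38]
  16 → bin 4 (new)  [load 16/38]
  12 → bin 4  [load 28/38]
  24 → bin 5 (new)  [load 24/38]
  37 → bin 6 (new)  [load 37/38]
6 bins opened.

6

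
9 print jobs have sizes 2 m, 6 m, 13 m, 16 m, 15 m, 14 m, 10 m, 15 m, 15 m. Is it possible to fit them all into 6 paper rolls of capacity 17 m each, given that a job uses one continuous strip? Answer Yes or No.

No

Total = 106 m; ⌈106/17⌉ = 7.
At least 7 paper rolls are required, but only 6 are allowed.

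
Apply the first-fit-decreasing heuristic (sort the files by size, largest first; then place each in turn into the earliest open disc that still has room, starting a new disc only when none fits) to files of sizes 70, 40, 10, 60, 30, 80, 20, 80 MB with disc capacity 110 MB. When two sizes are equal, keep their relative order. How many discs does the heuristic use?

4

Sorted descending: 80, 80, 70, 60, 40, 30, 20, 10.
  80 → disc 1 (new)  [load 80/110]
  80 → disc 2 (new)  [load 80/110]
  70 → disc 3 (new)  [load 70/110]
  60 → disc 4 (new)  [load 60/110]
  40 → disc 3  [load 110/110]
  30 → disc 1  [load 110/110]
  20 → disc 2  [load 100/110]
  10 → disc 2  [load 110/110]
4 discs opened.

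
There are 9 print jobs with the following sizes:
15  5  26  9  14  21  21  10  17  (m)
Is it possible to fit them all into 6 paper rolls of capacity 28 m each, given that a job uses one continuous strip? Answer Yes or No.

Yes

A valid assignment using 6 paper rolls:
  roll 1: 26 = 26
  roll 2: 21 + 5 = 26
  roll 3: 21 = 21
  roll 4: 17 + 10 = 27
  roll 5: 15 + 9 = 24
  roll 6: 14 = 14
Every load is within 28 m, so 6 paper rolls suffice.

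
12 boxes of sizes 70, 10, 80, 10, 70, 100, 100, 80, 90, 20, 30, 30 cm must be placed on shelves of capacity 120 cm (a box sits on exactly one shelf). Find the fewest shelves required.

7

Total = 100 + 100 + 90 + 80 + 80 + 70 + 70 + 30 + 30 + 20 + 10 + 10 = 690 cm.
Lower bound: ⌈690/120⌉ = 6 shelves.
Also, 7 boxes each exceed 60 cm, and no two of those can share a shelf, so at least 7 shelves are needed.
A packing using 7 shelves:
  shelf 1: 100 + 20 = 120
  shelf 2: 100 + 10 + 10 = 120
  shelf 3: 90 + 30 = 120
  shelf 4: 80 + 30 = 110
  shelf 5: 80 = 80
  shelf 6: 70 = 70
  shelf 7: 70 = 70
This matches the lower bound, so 7 is optimal.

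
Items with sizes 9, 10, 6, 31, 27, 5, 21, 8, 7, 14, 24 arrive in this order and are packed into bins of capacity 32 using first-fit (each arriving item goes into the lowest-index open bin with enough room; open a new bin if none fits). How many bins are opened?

6

  9 → bin 1 (new)  [load 9/32]
  10 → bin 1  [load 19/32]
  6 → bin 1  [load 25/32]
  31 → bin 2 (new)  [load 31/32]
  27 → bin 3 (new)  [load 27/32]
  5 → bin 1  [load 30/32]
  21 → bin 4 (new)  [load 21/32]
  8 → bin 4  [load 29/32]
  7 → bin 5 (new)  [load 7/32]
  14 → bin 5  [load 21/32]
  24 → bin 6 (new)  [load 24/32]
6 bins opened.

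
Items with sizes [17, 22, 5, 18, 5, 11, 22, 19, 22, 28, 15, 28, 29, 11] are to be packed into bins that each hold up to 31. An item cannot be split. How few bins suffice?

10

Total = 29 + 28 + 28 + 22 + 22 + 22 + 19 + 18 + 17 + 15 + 11 + 11 + 5 + 5 = 252.
Lower bound: ⌈252/31⌉ = 9 bins.
A packing using 10 bins:
  bin 1: 29 = 29
  bin 2: 28 = 28
  bin 3: 28 = 28
  bin 4: 22 + 5 = 27
  bin 5: 22 + 5 = 27
  bin 6: 22 = 22
  bin 7: 19 + 11 = 30
  bin 8: 18 + 11 = 29
  bin 9: 17 = 17
  bin 10: 15 = 15
No arrangement into 9 bins stays within capacity, so 10 is optimal.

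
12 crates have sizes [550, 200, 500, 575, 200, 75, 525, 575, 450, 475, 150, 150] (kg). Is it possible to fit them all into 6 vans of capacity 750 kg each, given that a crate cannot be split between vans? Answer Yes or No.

Total = 4425 kg; ⌈4425/750⌉ = 6.
7 crates each exceed half the capacity and cannot share a van, forcing at least 7 vans.
At least 7 vans are required, but only 6 are allowed.

No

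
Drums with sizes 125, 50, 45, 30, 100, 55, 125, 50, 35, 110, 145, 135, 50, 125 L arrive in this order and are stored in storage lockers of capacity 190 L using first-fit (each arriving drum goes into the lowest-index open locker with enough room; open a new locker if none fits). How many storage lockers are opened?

  125 → locker 1 (new)  [load 125/190]
  50 → locker 1  [load 175/190]
  45 → locker 2 (new)  [load 45/190]
  30 → locker 2  [load 75/190]
  100 → locker 2  [load 175/190]
  55 → locker 3 (new)  [load 55/190]
  125 → locker 3  [load 180/190]
  50 → locker 4 (new)  [load 50/190]
  35 → locker 4  [load 85/190]
  110 → locker 5 (new)  [load 110/190]
  145 → locker 6 (new)  [load 145/190]
  135 → locker 7 (new)  [load 135/190]
  50 → locker 4  [load 135/190]
  125 → locker 8 (new)  [load 125/190]
8 storage lockers opened.

8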